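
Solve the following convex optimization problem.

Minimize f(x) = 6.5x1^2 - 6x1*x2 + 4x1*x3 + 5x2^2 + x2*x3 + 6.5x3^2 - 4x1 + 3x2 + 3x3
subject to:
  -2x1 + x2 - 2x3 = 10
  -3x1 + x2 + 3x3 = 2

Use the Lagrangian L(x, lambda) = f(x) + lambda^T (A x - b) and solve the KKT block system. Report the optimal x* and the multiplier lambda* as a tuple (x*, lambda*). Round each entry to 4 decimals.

Form the Lagrangian:
  L(x, lambda) = (1/2) x^T Q x + c^T x + lambda^T (A x - b)
Stationarity (grad_x L = 0): Q x + c + A^T lambda = 0.
Primal feasibility: A x = b.

This gives the KKT block system:
  [ Q   A^T ] [ x     ]   [-c ]
  [ A    0  ] [ lambda ] = [ b ]

Solving the linear system:
  x*      = (-2.5214, 0.7487, -2.1043)
  lambda* = (-20.8449, -2.6658)
  f(x*)   = 109.8997

x* = (-2.5214, 0.7487, -2.1043), lambda* = (-20.8449, -2.6658)


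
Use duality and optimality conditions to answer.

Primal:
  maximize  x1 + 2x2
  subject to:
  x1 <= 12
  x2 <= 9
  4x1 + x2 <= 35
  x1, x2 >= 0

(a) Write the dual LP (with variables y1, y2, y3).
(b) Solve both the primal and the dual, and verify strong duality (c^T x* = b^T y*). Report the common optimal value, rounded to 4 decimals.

The standard primal-dual pair for 'max c^T x s.t. A x <= b, x >= 0' is:
  Dual:  min b^T y  s.t.  A^T y >= c,  y >= 0.

So the dual LP is:
  minimize  12y1 + 9y2 + 35y3
  subject to:
    y1 + 4y3 >= 1
    y2 + y3 >= 2
    y1, y2, y3 >= 0

Solving the primal: x* = (6.5, 9).
  primal value c^T x* = 24.5.
Solving the dual: y* = (0, 1.75, 0.25).
  dual value b^T y* = 24.5.
Strong duality: c^T x* = b^T y*. Confirmed.

24.5


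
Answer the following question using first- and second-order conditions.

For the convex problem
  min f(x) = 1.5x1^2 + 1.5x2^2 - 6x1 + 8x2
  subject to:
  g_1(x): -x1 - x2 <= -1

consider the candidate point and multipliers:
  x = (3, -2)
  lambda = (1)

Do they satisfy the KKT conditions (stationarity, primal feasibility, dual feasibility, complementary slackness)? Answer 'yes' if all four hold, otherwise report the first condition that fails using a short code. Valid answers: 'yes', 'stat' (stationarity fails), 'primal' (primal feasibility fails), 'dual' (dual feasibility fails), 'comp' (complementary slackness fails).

Gradient of f: grad f(x) = Q x + c = (3, 2)
Constraint values g_i(x) = a_i^T x - b_i:
  g_1((3, -2)) = 0
Stationarity residual: grad f(x) + sum_i lambda_i a_i = (2, 1)
  -> stationarity FAILS
Primal feasibility (all g_i <= 0): OK
Dual feasibility (all lambda_i >= 0): OK
Complementary slackness (lambda_i * g_i(x) = 0 for all i): OK

Verdict: the first failing condition is stationarity -> stat.

stat


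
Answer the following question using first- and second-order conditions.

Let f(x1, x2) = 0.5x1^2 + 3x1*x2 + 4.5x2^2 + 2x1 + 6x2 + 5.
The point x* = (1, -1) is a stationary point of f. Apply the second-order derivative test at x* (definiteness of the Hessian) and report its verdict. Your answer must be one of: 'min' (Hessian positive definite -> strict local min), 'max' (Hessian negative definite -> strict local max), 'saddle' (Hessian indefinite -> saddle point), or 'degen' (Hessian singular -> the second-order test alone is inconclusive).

Compute the Hessian H = grad^2 f:
  H = [[1, 3], [3, 9]]
Verify stationarity: grad f(x*) = H x* + g = (0, 0).
Eigenvalues of H: 0, 10.
H has a zero eigenvalue (singular; positive semidefinite but not definite), so H is neither positive definite, negative definite, nor indefinite. The second-order test alone is inconclusive -> degen.
(Indeed, f is constant along the null direction of H through x*, so x* is not a strict local extremum.)

degen


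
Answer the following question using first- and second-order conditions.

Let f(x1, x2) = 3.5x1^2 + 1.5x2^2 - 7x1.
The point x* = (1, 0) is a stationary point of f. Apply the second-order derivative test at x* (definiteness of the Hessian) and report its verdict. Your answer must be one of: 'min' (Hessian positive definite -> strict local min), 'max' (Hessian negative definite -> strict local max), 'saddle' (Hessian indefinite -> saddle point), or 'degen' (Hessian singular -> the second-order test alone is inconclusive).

Compute the Hessian H = grad^2 f:
  H = [[7, 0], [0, 3]]
Verify stationarity: grad f(x*) = H x* + g = (0, 0).
Eigenvalues of H: 3, 7.
Both eigenvalues > 0, so H is positive definite -> x* is a strict local min.

min


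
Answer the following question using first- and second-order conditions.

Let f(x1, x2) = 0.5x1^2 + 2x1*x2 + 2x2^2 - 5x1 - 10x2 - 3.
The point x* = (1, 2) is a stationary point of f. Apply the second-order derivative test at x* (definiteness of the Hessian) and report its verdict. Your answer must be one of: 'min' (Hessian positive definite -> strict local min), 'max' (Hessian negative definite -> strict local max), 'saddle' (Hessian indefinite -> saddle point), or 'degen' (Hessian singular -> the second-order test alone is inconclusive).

Compute the Hessian H = grad^2 f:
  H = [[1, 2], [2, 4]]
Verify stationarity: grad f(x*) = H x* + g = (0, 0).
Eigenvalues of H: 0, 5.
H has a zero eigenvalue (singular; positive semidefinite but not definite), so H is neither positive definite, negative definite, nor indefinite. The second-order test alone is inconclusive -> degen.
(Indeed, f is constant along the null direction of H through x*, so x* is not a strict local extremum.)

degen


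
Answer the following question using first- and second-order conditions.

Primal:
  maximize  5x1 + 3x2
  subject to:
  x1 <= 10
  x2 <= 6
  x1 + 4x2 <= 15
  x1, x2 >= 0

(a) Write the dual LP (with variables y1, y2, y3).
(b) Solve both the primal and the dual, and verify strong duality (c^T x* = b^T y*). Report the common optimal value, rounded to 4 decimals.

The standard primal-dual pair for 'max c^T x s.t. A x <= b, x >= 0' is:
  Dual:  min b^T y  s.t.  A^T y >= c,  y >= 0.

So the dual LP is:
  minimize  10y1 + 6y2 + 15y3
  subject to:
    y1 + y3 >= 5
    y2 + 4y3 >= 3
    y1, y2, y3 >= 0

Solving the primal: x* = (10, 1.25).
  primal value c^T x* = 53.75.
Solving the dual: y* = (4.25, 0, 0.75).
  dual value b^T y* = 53.75.
Strong duality: c^T x* = b^T y*. Confirmed.

53.75


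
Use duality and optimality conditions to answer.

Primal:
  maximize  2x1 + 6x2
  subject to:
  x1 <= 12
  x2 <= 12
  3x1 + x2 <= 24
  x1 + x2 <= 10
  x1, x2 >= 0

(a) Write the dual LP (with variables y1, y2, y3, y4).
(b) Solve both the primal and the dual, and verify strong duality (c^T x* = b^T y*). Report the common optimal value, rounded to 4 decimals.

The standard primal-dual pair for 'max c^T x s.t. A x <= b, x >= 0' is:
  Dual:  min b^T y  s.t.  A^T y >= c,  y >= 0.

So the dual LP is:
  minimize  12y1 + 12y2 + 24y3 + 10y4
  subject to:
    y1 + 3y3 + y4 >= 2
    y2 + y3 + y4 >= 6
    y1, y2, y3, y4 >= 0

Solving the primal: x* = (0, 10).
  primal value c^T x* = 60.
Solving the dual: y* = (0, 0, 0, 6).
  dual value b^T y* = 60.
Strong duality: c^T x* = b^T y*. Confirmed.

60


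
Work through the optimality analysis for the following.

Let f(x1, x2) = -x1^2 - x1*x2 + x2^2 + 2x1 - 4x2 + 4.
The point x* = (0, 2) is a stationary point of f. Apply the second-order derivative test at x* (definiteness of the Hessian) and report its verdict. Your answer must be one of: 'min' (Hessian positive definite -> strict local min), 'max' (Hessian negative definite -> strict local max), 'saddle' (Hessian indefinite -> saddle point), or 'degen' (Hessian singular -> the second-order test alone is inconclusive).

Compute the Hessian H = grad^2 f:
  H = [[-2, -1], [-1, 2]]
Verify stationarity: grad f(x*) = H x* + g = (0, 0).
Eigenvalues of H: -2.2361, 2.2361.
Eigenvalues have mixed signs, so H is indefinite -> x* is a saddle point.

saddle


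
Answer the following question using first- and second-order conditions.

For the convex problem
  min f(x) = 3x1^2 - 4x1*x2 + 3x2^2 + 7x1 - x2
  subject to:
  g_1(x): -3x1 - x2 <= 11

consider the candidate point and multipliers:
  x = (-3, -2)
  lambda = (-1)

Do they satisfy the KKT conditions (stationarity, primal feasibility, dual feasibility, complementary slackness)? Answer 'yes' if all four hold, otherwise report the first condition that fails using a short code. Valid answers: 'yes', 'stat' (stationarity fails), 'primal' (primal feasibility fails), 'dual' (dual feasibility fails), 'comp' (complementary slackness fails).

Gradient of f: grad f(x) = Q x + c = (-3, -1)
Constraint values g_i(x) = a_i^T x - b_i:
  g_1((-3, -2)) = 0
Stationarity residual: grad f(x) + sum_i lambda_i a_i = (0, 0)
  -> stationarity OK
Primal feasibility (all g_i <= 0): OK
Dual feasibility (all lambda_i >= 0): FAILS
Complementary slackness (lambda_i * g_i(x) = 0 for all i): OK

Verdict: the first failing condition is dual_feasibility -> dual.

dual


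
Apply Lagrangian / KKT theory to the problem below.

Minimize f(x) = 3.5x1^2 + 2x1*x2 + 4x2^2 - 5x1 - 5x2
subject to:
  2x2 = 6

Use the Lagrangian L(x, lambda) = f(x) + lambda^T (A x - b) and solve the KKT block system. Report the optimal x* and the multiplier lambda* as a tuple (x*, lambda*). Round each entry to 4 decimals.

Form the Lagrangian:
  L(x, lambda) = (1/2) x^T Q x + c^T x + lambda^T (A x - b)
Stationarity (grad_x L = 0): Q x + c + A^T lambda = 0.
Primal feasibility: A x = b.

This gives the KKT block system:
  [ Q   A^T ] [ x     ]   [-c ]
  [ A    0  ] [ lambda ] = [ b ]

Solving the linear system:
  x*      = (-0.1429, 3)
  lambda* = (-9.3571)
  f(x*)   = 20.9286

x* = (-0.1429, 3), lambda* = (-9.3571)


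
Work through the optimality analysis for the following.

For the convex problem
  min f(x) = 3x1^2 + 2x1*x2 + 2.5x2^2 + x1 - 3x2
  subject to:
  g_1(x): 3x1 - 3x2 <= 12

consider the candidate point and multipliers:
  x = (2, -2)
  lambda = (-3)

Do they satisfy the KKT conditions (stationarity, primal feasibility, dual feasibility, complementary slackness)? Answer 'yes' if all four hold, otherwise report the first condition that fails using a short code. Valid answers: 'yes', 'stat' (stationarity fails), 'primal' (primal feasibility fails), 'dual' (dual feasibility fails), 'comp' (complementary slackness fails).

Gradient of f: grad f(x) = Q x + c = (9, -9)
Constraint values g_i(x) = a_i^T x - b_i:
  g_1((2, -2)) = 0
Stationarity residual: grad f(x) + sum_i lambda_i a_i = (0, 0)
  -> stationarity OK
Primal feasibility (all g_i <= 0): OK
Dual feasibility (all lambda_i >= 0): FAILS
Complementary slackness (lambda_i * g_i(x) = 0 for all i): OK

Verdict: the first failing condition is dual_feasibility -> dual.

dual


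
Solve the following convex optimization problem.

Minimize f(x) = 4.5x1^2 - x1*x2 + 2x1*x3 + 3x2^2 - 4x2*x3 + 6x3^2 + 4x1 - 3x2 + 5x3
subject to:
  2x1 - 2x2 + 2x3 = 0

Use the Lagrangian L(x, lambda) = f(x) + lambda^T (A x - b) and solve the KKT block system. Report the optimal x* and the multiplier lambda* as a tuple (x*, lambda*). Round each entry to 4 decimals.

Form the Lagrangian:
  L(x, lambda) = (1/2) x^T Q x + c^T x + lambda^T (A x - b)
Stationarity (grad_x L = 0): Q x + c + A^T lambda = 0.
Primal feasibility: A x = b.

This gives the KKT block system:
  [ Q   A^T ] [ x     ]   [-c ]
  [ A    0  ] [ lambda ] = [ b ]

Solving the linear system:
  x*      = (-0.0331, -0.2231, -0.1901)
  lambda* = (-1.7727)
  f(x*)   = -0.2066

x* = (-0.0331, -0.2231, -0.1901), lambda* = (-1.7727)


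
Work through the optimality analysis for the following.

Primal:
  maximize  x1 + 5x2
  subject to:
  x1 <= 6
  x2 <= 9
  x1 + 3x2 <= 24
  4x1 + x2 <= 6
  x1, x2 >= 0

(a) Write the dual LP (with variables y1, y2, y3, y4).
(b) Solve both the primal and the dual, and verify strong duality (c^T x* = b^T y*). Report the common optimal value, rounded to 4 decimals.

The standard primal-dual pair for 'max c^T x s.t. A x <= b, x >= 0' is:
  Dual:  min b^T y  s.t.  A^T y >= c,  y >= 0.

So the dual LP is:
  minimize  6y1 + 9y2 + 24y3 + 6y4
  subject to:
    y1 + y3 + 4y4 >= 1
    y2 + 3y3 + y4 >= 5
    y1, y2, y3, y4 >= 0

Solving the primal: x* = (0, 6).
  primal value c^T x* = 30.
Solving the dual: y* = (0, 0, 0, 5).
  dual value b^T y* = 30.
Strong duality: c^T x* = b^T y*. Confirmed.

30


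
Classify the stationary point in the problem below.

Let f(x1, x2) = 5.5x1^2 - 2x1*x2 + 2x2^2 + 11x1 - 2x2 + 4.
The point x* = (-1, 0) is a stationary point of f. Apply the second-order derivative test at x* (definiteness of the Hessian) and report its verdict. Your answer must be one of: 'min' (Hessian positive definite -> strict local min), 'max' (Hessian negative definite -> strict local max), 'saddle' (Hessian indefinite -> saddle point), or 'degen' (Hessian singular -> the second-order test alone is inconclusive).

Compute the Hessian H = grad^2 f:
  H = [[11, -2], [-2, 4]]
Verify stationarity: grad f(x*) = H x* + g = (0, 0).
Eigenvalues of H: 3.4689, 11.5311.
Both eigenvalues > 0, so H is positive definite -> x* is a strict local min.

min


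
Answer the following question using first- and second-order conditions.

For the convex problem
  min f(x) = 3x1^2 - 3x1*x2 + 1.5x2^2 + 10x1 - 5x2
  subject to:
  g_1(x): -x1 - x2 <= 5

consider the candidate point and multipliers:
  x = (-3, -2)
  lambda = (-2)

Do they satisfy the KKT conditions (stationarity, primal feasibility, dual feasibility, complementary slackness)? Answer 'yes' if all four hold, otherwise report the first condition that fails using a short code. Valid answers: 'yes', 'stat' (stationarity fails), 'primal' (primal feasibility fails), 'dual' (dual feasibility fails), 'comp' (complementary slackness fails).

Gradient of f: grad f(x) = Q x + c = (-2, -2)
Constraint values g_i(x) = a_i^T x - b_i:
  g_1((-3, -2)) = 0
Stationarity residual: grad f(x) + sum_i lambda_i a_i = (0, 0)
  -> stationarity OK
Primal feasibility (all g_i <= 0): OK
Dual feasibility (all lambda_i >= 0): FAILS
Complementary slackness (lambda_i * g_i(x) = 0 for all i): OK

Verdict: the first failing condition is dual_feasibility -> dual.

dual


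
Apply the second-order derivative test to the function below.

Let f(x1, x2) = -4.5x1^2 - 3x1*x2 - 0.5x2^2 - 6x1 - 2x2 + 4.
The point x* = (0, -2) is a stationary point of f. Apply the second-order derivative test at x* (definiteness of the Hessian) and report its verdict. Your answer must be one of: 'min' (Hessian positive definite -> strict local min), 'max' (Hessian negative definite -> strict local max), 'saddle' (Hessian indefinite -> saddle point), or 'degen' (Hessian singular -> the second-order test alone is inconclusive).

Compute the Hessian H = grad^2 f:
  H = [[-9, -3], [-3, -1]]
Verify stationarity: grad f(x*) = H x* + g = (0, 0).
Eigenvalues of H: -10, 0.
H has a zero eigenvalue (singular; negative semidefinite but not definite), so H is neither positive definite, negative definite, nor indefinite. The second-order test alone is inconclusive -> degen.
(Indeed, f is constant along the null direction of H through x*, so x* is not a strict local extremum.)

degen


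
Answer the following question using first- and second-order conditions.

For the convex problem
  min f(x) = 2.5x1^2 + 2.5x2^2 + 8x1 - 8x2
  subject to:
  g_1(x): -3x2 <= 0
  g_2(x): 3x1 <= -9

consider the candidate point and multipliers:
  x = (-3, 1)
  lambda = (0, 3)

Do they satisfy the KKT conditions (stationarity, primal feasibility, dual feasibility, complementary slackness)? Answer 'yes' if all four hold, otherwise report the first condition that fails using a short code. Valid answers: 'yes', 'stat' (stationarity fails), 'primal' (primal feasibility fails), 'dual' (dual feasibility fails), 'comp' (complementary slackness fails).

Gradient of f: grad f(x) = Q x + c = (-7, -3)
Constraint values g_i(x) = a_i^T x - b_i:
  g_1((-3, 1)) = -3
  g_2((-3, 1)) = 0
Stationarity residual: grad f(x) + sum_i lambda_i a_i = (2, -3)
  -> stationarity FAILS
Primal feasibility (all g_i <= 0): OK
Dual feasibility (all lambda_i >= 0): OK
Complementary slackness (lambda_i * g_i(x) = 0 for all i): OK

Verdict: the first failing condition is stationarity -> stat.

stat


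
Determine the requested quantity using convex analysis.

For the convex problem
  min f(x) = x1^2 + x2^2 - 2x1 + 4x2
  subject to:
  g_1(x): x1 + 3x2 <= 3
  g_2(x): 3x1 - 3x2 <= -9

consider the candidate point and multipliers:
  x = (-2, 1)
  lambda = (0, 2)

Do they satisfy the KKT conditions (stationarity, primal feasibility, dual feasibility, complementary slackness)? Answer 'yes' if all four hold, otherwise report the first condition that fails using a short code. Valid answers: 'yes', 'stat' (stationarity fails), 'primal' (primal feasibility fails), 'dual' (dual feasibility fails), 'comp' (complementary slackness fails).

Gradient of f: grad f(x) = Q x + c = (-6, 6)
Constraint values g_i(x) = a_i^T x - b_i:
  g_1((-2, 1)) = -2
  g_2((-2, 1)) = 0
Stationarity residual: grad f(x) + sum_i lambda_i a_i = (0, 0)
  -> stationarity OK
Primal feasibility (all g_i <= 0): OK
Dual feasibility (all lambda_i >= 0): OK
Complementary slackness (lambda_i * g_i(x) = 0 for all i): OK

Verdict: yes, KKT holds.

yes


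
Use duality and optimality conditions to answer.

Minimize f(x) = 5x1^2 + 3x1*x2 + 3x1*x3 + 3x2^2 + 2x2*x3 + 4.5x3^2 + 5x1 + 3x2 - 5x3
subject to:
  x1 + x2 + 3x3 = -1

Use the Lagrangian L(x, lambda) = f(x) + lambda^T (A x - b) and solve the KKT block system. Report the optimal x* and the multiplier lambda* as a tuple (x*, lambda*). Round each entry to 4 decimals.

Form the Lagrangian:
  L(x, lambda) = (1/2) x^T Q x + c^T x + lambda^T (A x - b)
Stationarity (grad_x L = 0): Q x + c + A^T lambda = 0.
Primal feasibility: A x = b.

This gives the KKT block system:
  [ Q   A^T ] [ x     ]   [-c ]
  [ A    0  ] [ lambda ] = [ b ]

Solving the linear system:
  x*      = (-0.5732, -0.6463, 0.0732)
  lambda* = (2.4512)
  f(x*)   = -1.3598

x* = (-0.5732, -0.6463, 0.0732), lambda* = (2.4512)


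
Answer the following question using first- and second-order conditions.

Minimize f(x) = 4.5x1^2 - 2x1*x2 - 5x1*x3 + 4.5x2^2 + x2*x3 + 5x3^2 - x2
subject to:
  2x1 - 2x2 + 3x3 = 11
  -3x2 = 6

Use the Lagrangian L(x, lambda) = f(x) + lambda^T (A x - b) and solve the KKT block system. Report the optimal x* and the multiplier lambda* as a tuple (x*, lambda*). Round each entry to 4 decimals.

Form the Lagrangian:
  L(x, lambda) = (1/2) x^T Q x + c^T x + lambda^T (A x - b)
Stationarity (grad_x L = 0): Q x + c + A^T lambda = 0.
Primal feasibility: A x = b.

This gives the KKT block system:
  [ Q   A^T ] [ x     ]   [-c ]
  [ A    0  ] [ lambda ] = [ b ]

Solving the linear system:
  x*      = (1.0884, -2, 1.6077)
  lambda* = (-2.8785, -4.6041)
  f(x*)   = 30.6436

x* = (1.0884, -2, 1.6077), lambda* = (-2.8785, -4.6041)


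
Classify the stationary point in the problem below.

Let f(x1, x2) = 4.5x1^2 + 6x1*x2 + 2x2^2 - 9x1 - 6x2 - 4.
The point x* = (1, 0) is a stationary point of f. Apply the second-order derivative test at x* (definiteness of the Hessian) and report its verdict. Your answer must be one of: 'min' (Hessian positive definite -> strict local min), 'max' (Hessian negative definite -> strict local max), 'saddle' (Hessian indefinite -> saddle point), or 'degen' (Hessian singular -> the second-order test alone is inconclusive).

Compute the Hessian H = grad^2 f:
  H = [[9, 6], [6, 4]]
Verify stationarity: grad f(x*) = H x* + g = (0, 0).
Eigenvalues of H: 0, 13.
H has a zero eigenvalue (singular; positive semidefinite but not definite), so H is neither positive definite, negative definite, nor indefinite. The second-order test alone is inconclusive -> degen.
(Indeed, f is constant along the null direction of H through x*, so x* is not a strict local extremum.)

degen


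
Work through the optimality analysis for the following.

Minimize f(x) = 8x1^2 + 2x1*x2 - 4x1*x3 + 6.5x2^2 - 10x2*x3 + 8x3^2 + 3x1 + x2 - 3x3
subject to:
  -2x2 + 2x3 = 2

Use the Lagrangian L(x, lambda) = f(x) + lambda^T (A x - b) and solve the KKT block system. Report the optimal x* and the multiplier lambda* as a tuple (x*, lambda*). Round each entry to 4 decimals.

Form the Lagrangian:
  L(x, lambda) = (1/2) x^T Q x + c^T x + lambda^T (A x - b)
Stationarity (grad_x L = 0): Q x + c + A^T lambda = 0.
Primal feasibility: A x = b.

This gives the KKT block system:
  [ Q   A^T ] [ x     ]   [-c ]
  [ A    0  ] [ lambda ] = [ b ]

Solving the linear system:
  x*      = (0.0071, -0.4429, 0.5571)
  lambda* = (-5.1571)
  f(x*)   = 4.1107

x* = (0.0071, -0.4429, 0.5571), lambda* = (-5.1571)


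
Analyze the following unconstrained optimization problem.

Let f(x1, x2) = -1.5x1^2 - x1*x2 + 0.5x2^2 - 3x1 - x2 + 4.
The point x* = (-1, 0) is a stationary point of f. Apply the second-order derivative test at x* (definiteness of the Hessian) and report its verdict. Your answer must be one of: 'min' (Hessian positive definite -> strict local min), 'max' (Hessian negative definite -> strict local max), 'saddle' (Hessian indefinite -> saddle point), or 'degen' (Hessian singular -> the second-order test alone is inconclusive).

Compute the Hessian H = grad^2 f:
  H = [[-3, -1], [-1, 1]]
Verify stationarity: grad f(x*) = H x* + g = (0, 0).
Eigenvalues of H: -3.2361, 1.2361.
Eigenvalues have mixed signs, so H is indefinite -> x* is a saddle point.

saddle


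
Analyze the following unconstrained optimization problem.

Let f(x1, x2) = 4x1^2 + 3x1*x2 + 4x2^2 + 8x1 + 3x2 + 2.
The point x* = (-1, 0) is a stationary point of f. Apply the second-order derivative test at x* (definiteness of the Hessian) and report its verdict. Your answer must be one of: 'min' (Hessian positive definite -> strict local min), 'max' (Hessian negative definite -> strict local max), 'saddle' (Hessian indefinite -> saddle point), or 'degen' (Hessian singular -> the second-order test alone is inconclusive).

Compute the Hessian H = grad^2 f:
  H = [[8, 3], [3, 8]]
Verify stationarity: grad f(x*) = H x* + g = (0, 0).
Eigenvalues of H: 5, 11.
Both eigenvalues > 0, so H is positive definite -> x* is a strict local min.

min


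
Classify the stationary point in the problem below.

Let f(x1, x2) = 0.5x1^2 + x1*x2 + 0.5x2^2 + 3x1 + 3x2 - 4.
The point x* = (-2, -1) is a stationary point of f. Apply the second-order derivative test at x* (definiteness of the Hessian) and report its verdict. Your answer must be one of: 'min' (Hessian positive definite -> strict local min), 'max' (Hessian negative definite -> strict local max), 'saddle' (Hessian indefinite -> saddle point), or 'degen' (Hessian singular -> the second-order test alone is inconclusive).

Compute the Hessian H = grad^2 f:
  H = [[1, 1], [1, 1]]
Verify stationarity: grad f(x*) = H x* + g = (0, 0).
Eigenvalues of H: 0, 2.
H has a zero eigenvalue (singular; positive semidefinite but not definite), so H is neither positive definite, negative definite, nor indefinite. The second-order test alone is inconclusive -> degen.
(Indeed, f is constant along the null direction of H through x*, so x* is not a strict local extremum.)

degen


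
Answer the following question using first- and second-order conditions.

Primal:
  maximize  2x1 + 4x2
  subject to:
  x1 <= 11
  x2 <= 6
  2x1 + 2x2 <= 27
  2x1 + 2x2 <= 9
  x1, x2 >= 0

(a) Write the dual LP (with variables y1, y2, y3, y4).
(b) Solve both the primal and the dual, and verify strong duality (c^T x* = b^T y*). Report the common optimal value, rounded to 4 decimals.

The standard primal-dual pair for 'max c^T x s.t. A x <= b, x >= 0' is:
  Dual:  min b^T y  s.t.  A^T y >= c,  y >= 0.

So the dual LP is:
  minimize  11y1 + 6y2 + 27y3 + 9y4
  subject to:
    y1 + 2y3 + 2y4 >= 2
    y2 + 2y3 + 2y4 >= 4
    y1, y2, y3, y4 >= 0

Solving the primal: x* = (0, 4.5).
  primal value c^T x* = 18.
Solving the dual: y* = (0, 0, 0, 2).
  dual value b^T y* = 18.
Strong duality: c^T x* = b^T y*. Confirmed.

18


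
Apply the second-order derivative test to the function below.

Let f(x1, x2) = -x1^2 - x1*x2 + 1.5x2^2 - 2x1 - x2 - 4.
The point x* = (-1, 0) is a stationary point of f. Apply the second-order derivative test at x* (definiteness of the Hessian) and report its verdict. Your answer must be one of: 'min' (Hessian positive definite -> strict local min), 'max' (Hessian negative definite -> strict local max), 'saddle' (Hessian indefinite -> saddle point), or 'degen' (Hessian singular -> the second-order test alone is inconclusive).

Compute the Hessian H = grad^2 f:
  H = [[-2, -1], [-1, 3]]
Verify stationarity: grad f(x*) = H x* + g = (0, 0).
Eigenvalues of H: -2.1926, 3.1926.
Eigenvalues have mixed signs, so H is indefinite -> x* is a saddle point.

saddle


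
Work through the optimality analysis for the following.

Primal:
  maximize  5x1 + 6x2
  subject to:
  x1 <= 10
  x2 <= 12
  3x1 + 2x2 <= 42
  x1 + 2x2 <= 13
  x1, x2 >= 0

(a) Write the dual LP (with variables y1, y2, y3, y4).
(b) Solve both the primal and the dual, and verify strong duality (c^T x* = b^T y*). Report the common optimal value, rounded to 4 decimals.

The standard primal-dual pair for 'max c^T x s.t. A x <= b, x >= 0' is:
  Dual:  min b^T y  s.t.  A^T y >= c,  y >= 0.

So the dual LP is:
  minimize  10y1 + 12y2 + 42y3 + 13y4
  subject to:
    y1 + 3y3 + y4 >= 5
    y2 + 2y3 + 2y4 >= 6
    y1, y2, y3, y4 >= 0

Solving the primal: x* = (10, 1.5).
  primal value c^T x* = 59.
Solving the dual: y* = (2, 0, 0, 3).
  dual value b^T y* = 59.
Strong duality: c^T x* = b^T y*. Confirmed.

59


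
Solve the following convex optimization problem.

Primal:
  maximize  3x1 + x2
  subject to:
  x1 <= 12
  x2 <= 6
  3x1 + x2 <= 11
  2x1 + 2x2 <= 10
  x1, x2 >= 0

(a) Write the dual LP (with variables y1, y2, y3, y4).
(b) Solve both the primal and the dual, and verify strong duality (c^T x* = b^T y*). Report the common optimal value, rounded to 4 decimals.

The standard primal-dual pair for 'max c^T x s.t. A x <= b, x >= 0' is:
  Dual:  min b^T y  s.t.  A^T y >= c,  y >= 0.

So the dual LP is:
  minimize  12y1 + 6y2 + 11y3 + 10y4
  subject to:
    y1 + 3y3 + 2y4 >= 3
    y2 + y3 + 2y4 >= 1
    y1, y2, y3, y4 >= 0

Solving the primal: x* = (3, 2).
  primal value c^T x* = 11.
Solving the dual: y* = (0, 0, 1, 0).
  dual value b^T y* = 11.
Strong duality: c^T x* = b^T y*. Confirmed.

11


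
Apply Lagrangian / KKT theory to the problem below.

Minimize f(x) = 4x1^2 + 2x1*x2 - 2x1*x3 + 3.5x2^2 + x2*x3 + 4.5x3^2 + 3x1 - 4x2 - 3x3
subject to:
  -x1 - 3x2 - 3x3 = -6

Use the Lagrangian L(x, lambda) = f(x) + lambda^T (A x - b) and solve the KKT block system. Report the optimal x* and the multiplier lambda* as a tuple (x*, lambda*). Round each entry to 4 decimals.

Form the Lagrangian:
  L(x, lambda) = (1/2) x^T Q x + c^T x + lambda^T (A x - b)
Stationarity (grad_x L = 0): Q x + c + A^T lambda = 0.
Primal feasibility: A x = b.

This gives the KKT block system:
  [ Q   A^T ] [ x     ]   [-c ]
  [ A    0  ] [ lambda ] = [ b ]

Solving the linear system:
  x*      = (-0.2927, 1.3537, 0.7439)
  lambda* = (1.878)
  f(x*)   = 1.372

x* = (-0.2927, 1.3537, 0.7439), lambda* = (1.878)


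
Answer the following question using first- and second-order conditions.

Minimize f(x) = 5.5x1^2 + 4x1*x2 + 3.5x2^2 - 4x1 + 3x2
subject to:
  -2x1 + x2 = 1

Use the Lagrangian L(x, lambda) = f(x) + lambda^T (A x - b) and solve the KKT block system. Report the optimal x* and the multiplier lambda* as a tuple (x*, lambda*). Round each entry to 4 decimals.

Form the Lagrangian:
  L(x, lambda) = (1/2) x^T Q x + c^T x + lambda^T (A x - b)
Stationarity (grad_x L = 0): Q x + c + A^T lambda = 0.
Primal feasibility: A x = b.

This gives the KKT block system:
  [ Q   A^T ] [ x     ]   [-c ]
  [ A    0  ] [ lambda ] = [ b ]

Solving the linear system:
  x*      = (-0.3636, 0.2727)
  lambda* = (-3.4545)
  f(x*)   = 2.8636

x* = (-0.3636, 0.2727), lambda* = (-3.4545)


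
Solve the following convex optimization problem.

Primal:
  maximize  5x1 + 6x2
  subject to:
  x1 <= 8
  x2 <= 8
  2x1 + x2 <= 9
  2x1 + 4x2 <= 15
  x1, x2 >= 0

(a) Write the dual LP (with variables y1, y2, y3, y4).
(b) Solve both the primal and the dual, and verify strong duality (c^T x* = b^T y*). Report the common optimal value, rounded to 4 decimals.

The standard primal-dual pair for 'max c^T x s.t. A x <= b, x >= 0' is:
  Dual:  min b^T y  s.t.  A^T y >= c,  y >= 0.

So the dual LP is:
  minimize  8y1 + 8y2 + 9y3 + 15y4
  subject to:
    y1 + 2y3 + 2y4 >= 5
    y2 + y3 + 4y4 >= 6
    y1, y2, y3, y4 >= 0

Solving the primal: x* = (3.5, 2).
  primal value c^T x* = 29.5.
Solving the dual: y* = (0, 0, 1.3333, 1.1667).
  dual value b^T y* = 29.5.
Strong duality: c^T x* = b^T y*. Confirmed.

29.5


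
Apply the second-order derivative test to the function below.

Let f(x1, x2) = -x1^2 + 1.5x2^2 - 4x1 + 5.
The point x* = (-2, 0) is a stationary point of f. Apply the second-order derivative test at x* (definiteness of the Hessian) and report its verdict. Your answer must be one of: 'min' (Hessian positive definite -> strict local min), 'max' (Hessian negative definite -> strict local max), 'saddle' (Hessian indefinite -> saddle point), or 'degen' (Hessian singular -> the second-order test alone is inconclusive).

Compute the Hessian H = grad^2 f:
  H = [[-2, 0], [0, 3]]
Verify stationarity: grad f(x*) = H x* + g = (0, 0).
Eigenvalues of H: -2, 3.
Eigenvalues have mixed signs, so H is indefinite -> x* is a saddle point.

saddle


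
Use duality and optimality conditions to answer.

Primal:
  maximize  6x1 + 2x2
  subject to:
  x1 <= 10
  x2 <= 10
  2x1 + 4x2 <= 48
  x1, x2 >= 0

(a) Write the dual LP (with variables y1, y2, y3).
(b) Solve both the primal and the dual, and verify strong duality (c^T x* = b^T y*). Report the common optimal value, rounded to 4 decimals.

The standard primal-dual pair for 'max c^T x s.t. A x <= b, x >= 0' is:
  Dual:  min b^T y  s.t.  A^T y >= c,  y >= 0.

So the dual LP is:
  minimize  10y1 + 10y2 + 48y3
  subject to:
    y1 + 2y3 >= 6
    y2 + 4y3 >= 2
    y1, y2, y3 >= 0

Solving the primal: x* = (10, 7).
  primal value c^T x* = 74.
Solving the dual: y* = (5, 0, 0.5).
  dual value b^T y* = 74.
Strong duality: c^T x* = b^T y*. Confirmed.

74


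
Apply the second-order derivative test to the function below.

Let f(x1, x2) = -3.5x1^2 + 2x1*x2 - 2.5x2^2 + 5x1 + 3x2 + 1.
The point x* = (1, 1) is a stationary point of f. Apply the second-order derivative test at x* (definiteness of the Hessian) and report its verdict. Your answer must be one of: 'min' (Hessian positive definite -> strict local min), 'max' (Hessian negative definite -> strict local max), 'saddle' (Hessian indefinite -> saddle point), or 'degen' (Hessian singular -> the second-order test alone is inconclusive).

Compute the Hessian H = grad^2 f:
  H = [[-7, 2], [2, -5]]
Verify stationarity: grad f(x*) = H x* + g = (0, 0).
Eigenvalues of H: -8.2361, -3.7639.
Both eigenvalues < 0, so H is negative definite -> x* is a strict local max.

max


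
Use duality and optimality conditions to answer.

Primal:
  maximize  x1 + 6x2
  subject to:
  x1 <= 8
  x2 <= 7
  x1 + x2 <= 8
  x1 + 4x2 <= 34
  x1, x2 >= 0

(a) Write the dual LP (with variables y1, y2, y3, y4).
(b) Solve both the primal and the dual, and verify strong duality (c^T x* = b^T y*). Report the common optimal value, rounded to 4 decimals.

The standard primal-dual pair for 'max c^T x s.t. A x <= b, x >= 0' is:
  Dual:  min b^T y  s.t.  A^T y >= c,  y >= 0.

So the dual LP is:
  minimize  8y1 + 7y2 + 8y3 + 34y4
  subject to:
    y1 + y3 + y4 >= 1
    y2 + y3 + 4y4 >= 6
    y1, y2, y3, y4 >= 0

Solving the primal: x* = (1, 7).
  primal value c^T x* = 43.
Solving the dual: y* = (0, 5, 1, 0).
  dual value b^T y* = 43.
Strong duality: c^T x* = b^T y*. Confirmed.

43


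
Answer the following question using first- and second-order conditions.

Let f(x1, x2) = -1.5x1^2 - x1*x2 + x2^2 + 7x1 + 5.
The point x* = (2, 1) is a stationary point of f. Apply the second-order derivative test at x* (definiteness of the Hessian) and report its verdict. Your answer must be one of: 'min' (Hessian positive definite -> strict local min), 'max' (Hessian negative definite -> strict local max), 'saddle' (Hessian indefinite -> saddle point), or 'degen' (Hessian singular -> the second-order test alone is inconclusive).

Compute the Hessian H = grad^2 f:
  H = [[-3, -1], [-1, 2]]
Verify stationarity: grad f(x*) = H x* + g = (0, 0).
Eigenvalues of H: -3.1926, 2.1926.
Eigenvalues have mixed signs, so H is indefinite -> x* is a saddle point.

saddle


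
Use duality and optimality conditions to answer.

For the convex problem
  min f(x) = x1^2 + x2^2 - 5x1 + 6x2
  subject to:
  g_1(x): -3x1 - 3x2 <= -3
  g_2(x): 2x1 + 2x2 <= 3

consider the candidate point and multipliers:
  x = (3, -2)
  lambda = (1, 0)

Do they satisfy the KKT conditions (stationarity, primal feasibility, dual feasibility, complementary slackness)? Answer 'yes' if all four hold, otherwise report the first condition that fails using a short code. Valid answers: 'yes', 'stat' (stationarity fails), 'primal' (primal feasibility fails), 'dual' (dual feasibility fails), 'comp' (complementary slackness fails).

Gradient of f: grad f(x) = Q x + c = (1, 2)
Constraint values g_i(x) = a_i^T x - b_i:
  g_1((3, -2)) = 0
  g_2((3, -2)) = -1
Stationarity residual: grad f(x) + sum_i lambda_i a_i = (-2, -1)
  -> stationarity FAILS
Primal feasibility (all g_i <= 0): OK
Dual feasibility (all lambda_i >= 0): OK
Complementary slackness (lambda_i * g_i(x) = 0 for all i): OK

Verdict: the first failing condition is stationarity -> stat.

stat


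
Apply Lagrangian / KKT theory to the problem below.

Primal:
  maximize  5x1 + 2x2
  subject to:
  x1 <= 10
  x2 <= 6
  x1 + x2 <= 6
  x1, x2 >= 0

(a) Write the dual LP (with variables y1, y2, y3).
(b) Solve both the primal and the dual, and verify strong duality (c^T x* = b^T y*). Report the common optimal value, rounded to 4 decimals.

The standard primal-dual pair for 'max c^T x s.t. A x <= b, x >= 0' is:
  Dual:  min b^T y  s.t.  A^T y >= c,  y >= 0.

So the dual LP is:
  minimize  10y1 + 6y2 + 6y3
  subject to:
    y1 + y3 >= 5
    y2 + y3 >= 2
    y1, y2, y3 >= 0

Solving the primal: x* = (6, 0).
  primal value c^T x* = 30.
Solving the dual: y* = (0, 0, 5).
  dual value b^T y* = 30.
Strong duality: c^T x* = b^T y*. Confirmed.

30


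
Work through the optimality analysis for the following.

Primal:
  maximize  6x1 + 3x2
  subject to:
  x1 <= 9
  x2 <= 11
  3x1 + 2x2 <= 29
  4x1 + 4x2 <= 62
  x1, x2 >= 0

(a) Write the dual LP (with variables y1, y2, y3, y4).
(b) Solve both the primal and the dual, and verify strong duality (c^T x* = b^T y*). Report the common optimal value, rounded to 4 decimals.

The standard primal-dual pair for 'max c^T x s.t. A x <= b, x >= 0' is:
  Dual:  min b^T y  s.t.  A^T y >= c,  y >= 0.

So the dual LP is:
  minimize  9y1 + 11y2 + 29y3 + 62y4
  subject to:
    y1 + 3y3 + 4y4 >= 6
    y2 + 2y3 + 4y4 >= 3
    y1, y2, y3, y4 >= 0

Solving the primal: x* = (9, 1).
  primal value c^T x* = 57.
Solving the dual: y* = (1.5, 0, 1.5, 0).
  dual value b^T y* = 57.
Strong duality: c^T x* = b^T y*. Confirmed.

57


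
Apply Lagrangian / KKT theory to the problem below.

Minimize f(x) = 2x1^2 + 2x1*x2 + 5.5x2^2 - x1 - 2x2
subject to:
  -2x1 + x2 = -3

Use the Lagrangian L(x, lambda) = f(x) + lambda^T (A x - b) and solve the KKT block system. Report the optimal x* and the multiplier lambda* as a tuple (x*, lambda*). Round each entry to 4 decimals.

Form the Lagrangian:
  L(x, lambda) = (1/2) x^T Q x + c^T x + lambda^T (A x - b)
Stationarity (grad_x L = 0): Q x + c + A^T lambda = 0.
Primal feasibility: A x = b.

This gives the KKT block system:
  [ Q   A^T ] [ x     ]   [-c ]
  [ A    0  ] [ lambda ] = [ b ]

Solving the linear system:
  x*      = (1.375, -0.25)
  lambda* = (2)
  f(x*)   = 2.5625

x* = (1.375, -0.25), lambda* = (2)


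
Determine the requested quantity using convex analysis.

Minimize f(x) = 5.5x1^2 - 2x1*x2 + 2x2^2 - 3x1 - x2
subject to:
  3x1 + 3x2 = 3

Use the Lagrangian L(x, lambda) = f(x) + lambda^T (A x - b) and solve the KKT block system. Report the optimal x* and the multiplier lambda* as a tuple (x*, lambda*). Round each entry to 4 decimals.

Form the Lagrangian:
  L(x, lambda) = (1/2) x^T Q x + c^T x + lambda^T (A x - b)
Stationarity (grad_x L = 0): Q x + c + A^T lambda = 0.
Primal feasibility: A x = b.

This gives the KKT block system:
  [ Q   A^T ] [ x     ]   [-c ]
  [ A    0  ] [ lambda ] = [ b ]

Solving the linear system:
  x*      = (0.4211, 0.5789)
  lambda* = (-0.1579)
  f(x*)   = -0.6842

x* = (0.4211, 0.5789), lambda* = (-0.1579)


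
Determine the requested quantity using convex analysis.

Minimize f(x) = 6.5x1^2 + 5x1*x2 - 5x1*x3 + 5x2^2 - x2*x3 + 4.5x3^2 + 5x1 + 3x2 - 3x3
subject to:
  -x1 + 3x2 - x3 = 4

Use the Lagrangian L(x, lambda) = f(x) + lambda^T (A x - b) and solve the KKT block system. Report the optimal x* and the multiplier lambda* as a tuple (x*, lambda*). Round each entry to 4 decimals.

Form the Lagrangian:
  L(x, lambda) = (1/2) x^T Q x + c^T x + lambda^T (A x - b)
Stationarity (grad_x L = 0): Q x + c + A^T lambda = 0.
Primal feasibility: A x = b.

This gives the KKT block system:
  [ Q   A^T ] [ x     ]   [-c ]
  [ A    0  ] [ lambda ] = [ b ]

Solving the linear system:
  x*      = (-1.0393, 0.8539, -0.3989)
  lambda* = (-2.2472)
  f(x*)   = 3.7753

x* = (-1.0393, 0.8539, -0.3989), lambda* = (-2.2472)


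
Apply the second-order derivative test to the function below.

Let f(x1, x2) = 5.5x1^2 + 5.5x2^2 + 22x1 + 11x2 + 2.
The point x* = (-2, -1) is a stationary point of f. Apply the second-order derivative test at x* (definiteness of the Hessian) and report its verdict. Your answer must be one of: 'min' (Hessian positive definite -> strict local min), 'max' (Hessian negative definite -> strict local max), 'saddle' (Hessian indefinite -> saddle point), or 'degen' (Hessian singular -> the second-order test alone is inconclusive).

Compute the Hessian H = grad^2 f:
  H = [[11, 0], [0, 11]]
Verify stationarity: grad f(x*) = H x* + g = (0, 0).
Eigenvalues of H: 11, 11.
Both eigenvalues > 0, so H is positive definite -> x* is a strict local min.

min


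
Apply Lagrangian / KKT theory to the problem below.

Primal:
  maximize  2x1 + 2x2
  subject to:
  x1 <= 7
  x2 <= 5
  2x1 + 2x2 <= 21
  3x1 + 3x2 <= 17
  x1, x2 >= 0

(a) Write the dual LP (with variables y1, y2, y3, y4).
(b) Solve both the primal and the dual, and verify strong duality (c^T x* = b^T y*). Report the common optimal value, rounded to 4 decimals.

The standard primal-dual pair for 'max c^T x s.t. A x <= b, x >= 0' is:
  Dual:  min b^T y  s.t.  A^T y >= c,  y >= 0.

So the dual LP is:
  minimize  7y1 + 5y2 + 21y3 + 17y4
  subject to:
    y1 + 2y3 + 3y4 >= 2
    y2 + 2y3 + 3y4 >= 2
    y1, y2, y3, y4 >= 0

Solving the primal: x* = (5.6667, 0).
  primal value c^T x* = 11.3333.
Solving the dual: y* = (0, 0, 0, 0.6667).
  dual value b^T y* = 11.3333.
Strong duality: c^T x* = b^T y*. Confirmed.

11.3333


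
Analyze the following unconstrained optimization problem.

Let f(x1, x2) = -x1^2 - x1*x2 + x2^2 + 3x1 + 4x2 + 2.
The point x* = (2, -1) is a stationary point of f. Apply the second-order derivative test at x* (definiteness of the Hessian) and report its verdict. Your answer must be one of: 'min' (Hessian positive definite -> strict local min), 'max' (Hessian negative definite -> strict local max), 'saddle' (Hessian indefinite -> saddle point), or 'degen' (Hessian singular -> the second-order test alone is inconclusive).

Compute the Hessian H = grad^2 f:
  H = [[-2, -1], [-1, 2]]
Verify stationarity: grad f(x*) = H x* + g = (0, 0).
Eigenvalues of H: -2.2361, 2.2361.
Eigenvalues have mixed signs, so H is indefinite -> x* is a saddle point.

saddle


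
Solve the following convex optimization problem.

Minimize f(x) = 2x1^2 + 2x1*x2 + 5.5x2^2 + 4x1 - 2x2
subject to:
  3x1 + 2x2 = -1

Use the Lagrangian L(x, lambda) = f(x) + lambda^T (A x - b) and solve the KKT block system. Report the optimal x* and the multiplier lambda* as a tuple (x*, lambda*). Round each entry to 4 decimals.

Form the Lagrangian:
  L(x, lambda) = (1/2) x^T Q x + c^T x + lambda^T (A x - b)
Stationarity (grad_x L = 0): Q x + c + A^T lambda = 0.
Primal feasibility: A x = b.

This gives the KKT block system:
  [ Q   A^T ] [ x     ]   [-c ]
  [ A    0  ] [ lambda ] = [ b ]

Solving the linear system:
  x*      = (-0.6264, 0.4396)
  lambda* = (-0.7912)
  f(x*)   = -2.0879

x* = (-0.6264, 0.4396), lambda* = (-0.7912)
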